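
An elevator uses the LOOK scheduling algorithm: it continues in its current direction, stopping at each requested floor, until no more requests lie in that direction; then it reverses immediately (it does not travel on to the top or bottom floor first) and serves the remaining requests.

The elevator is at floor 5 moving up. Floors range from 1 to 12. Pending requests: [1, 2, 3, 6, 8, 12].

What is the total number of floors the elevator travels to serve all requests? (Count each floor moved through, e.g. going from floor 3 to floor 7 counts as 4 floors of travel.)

Start at floor 5 moving up, LOOK stop order: [6, 8, 12, 3, 2, 1]
  5 → 6: |6-5| = 1, total = 1
  6 → 8: |8-6| = 2, total = 3
  8 → 12: |12-8| = 4, total = 7
  12 → 3: |3-12| = 9, total = 16
  3 → 2: |2-3| = 1, total = 17
  2 → 1: |1-2| = 1, total = 18

Answer: 18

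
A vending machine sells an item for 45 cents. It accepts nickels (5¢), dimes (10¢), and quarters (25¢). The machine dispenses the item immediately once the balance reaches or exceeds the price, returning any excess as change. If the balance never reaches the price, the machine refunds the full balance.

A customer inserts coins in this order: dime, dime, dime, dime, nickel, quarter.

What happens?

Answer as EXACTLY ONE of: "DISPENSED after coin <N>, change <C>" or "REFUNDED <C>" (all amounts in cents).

Price: 45¢
Coin 1 (dime, 10¢): balance = 10¢
Coin 2 (dime, 10¢): balance = 20¢
Coin 3 (dime, 10¢): balance = 30¢
Coin 4 (dime, 10¢): balance = 40¢
Coin 5 (nickel, 5¢): balance = 45¢
  → balance >= price → DISPENSE, change = 45 - 45 = 0¢

Answer: DISPENSED after coin 5, change 0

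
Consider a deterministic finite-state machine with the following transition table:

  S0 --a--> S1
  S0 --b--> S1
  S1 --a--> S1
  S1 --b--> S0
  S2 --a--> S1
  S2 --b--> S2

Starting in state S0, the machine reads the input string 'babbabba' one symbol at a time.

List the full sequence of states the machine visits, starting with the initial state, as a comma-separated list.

Start: S0
  read 'b': S0 --b--> S1
  read 'a': S1 --a--> S1
  read 'b': S1 --b--> S0
  read 'b': S0 --b--> S1
  read 'a': S1 --a--> S1
  read 'b': S1 --b--> S0
  read 'b': S0 --b--> S1
  read 'a': S1 --a--> S1

Answer: S0, S1, S1, S0, S1, S1, S0, S1, S1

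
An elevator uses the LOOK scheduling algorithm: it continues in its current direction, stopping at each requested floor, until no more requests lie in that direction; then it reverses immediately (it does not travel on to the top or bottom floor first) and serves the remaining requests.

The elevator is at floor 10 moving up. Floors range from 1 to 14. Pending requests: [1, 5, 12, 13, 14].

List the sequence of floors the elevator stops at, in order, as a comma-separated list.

Current: 10, moving UP
Serve above first (ascending): [12, 13, 14]
Then reverse, serve below (descending): [5, 1]

Answer: 12, 13, 14, 5, 1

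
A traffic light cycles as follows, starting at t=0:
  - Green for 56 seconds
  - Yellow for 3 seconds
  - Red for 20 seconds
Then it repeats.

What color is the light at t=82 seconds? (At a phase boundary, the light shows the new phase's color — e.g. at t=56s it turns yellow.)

Cycle length = 56 + 3 + 20 = 79s
t = 82, phase_t = 82 mod 79 = 3
3 < 56 (green end) → GREEN

Answer: green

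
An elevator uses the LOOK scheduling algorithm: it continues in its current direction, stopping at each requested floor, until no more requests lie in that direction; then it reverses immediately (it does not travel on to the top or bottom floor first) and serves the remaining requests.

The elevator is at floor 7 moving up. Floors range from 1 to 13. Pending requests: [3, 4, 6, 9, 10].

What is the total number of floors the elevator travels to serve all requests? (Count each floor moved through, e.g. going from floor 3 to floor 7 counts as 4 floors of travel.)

Start at floor 7 moving up, LOOK stop order: [9, 10, 6, 4, 3]
  7 → 9: |9-7| = 2, total = 2
  9 → 10: |10-9| = 1, total = 3
  10 → 6: |6-10| = 4, total = 7
  6 → 4: |4-6| = 2, total = 9
  4 → 3: |3-4| = 1, total = 10

Answer: 10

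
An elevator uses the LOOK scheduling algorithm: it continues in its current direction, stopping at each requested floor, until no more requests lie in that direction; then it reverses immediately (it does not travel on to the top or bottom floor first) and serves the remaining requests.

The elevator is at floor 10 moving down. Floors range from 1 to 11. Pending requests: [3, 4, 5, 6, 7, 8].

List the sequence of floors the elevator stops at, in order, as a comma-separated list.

Current: 10, moving DOWN
Serve below first (descending): [8, 7, 6, 5, 4, 3]
Then reverse, serve above (ascending): []

Answer: 8, 7, 6, 5, 4, 3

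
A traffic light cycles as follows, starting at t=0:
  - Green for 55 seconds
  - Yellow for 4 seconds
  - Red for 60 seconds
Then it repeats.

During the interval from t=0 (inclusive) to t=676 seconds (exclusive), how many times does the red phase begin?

Cycle = 55+4+60 = 119s
red phase starts at t = k*119 + 59 for k=0,1,2,...
Need k*119+59 < 676 → k < 5.185
k ∈ {0, ..., 5} → 6 starts

Answer: 6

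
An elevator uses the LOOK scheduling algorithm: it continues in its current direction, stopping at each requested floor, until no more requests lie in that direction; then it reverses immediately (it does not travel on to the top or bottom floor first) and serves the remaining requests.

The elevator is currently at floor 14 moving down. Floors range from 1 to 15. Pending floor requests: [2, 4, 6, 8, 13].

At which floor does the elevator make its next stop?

Current floor: 14, direction: down
Requests above: []
Requests below: [2, 4, 6, 8, 13]
Moving down and requests lie below → nearest below is max([2, 4, 6, 8, 13]) = 13

Answer: 13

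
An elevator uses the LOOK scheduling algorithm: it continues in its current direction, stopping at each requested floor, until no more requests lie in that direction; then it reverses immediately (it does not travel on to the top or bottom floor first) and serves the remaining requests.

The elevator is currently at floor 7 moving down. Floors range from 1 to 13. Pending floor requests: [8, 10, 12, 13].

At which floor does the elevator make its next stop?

Answer: 8

Derivation:
Current floor: 7, direction: down
Requests above: [8, 10, 12, 13]
Requests below: []
Moving down but no requests below → reverse; nearest above is min([8, 10, 12, 13]) = 8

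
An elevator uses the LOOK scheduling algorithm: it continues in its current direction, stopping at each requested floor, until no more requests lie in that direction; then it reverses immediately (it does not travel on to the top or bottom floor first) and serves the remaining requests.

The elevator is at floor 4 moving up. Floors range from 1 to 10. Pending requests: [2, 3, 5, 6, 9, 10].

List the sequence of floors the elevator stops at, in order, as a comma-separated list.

Answer: 5, 6, 9, 10, 3, 2

Derivation:
Current: 4, moving UP
Serve above first (ascending): [5, 6, 9, 10]
Then reverse, serve below (descending): [3, 2]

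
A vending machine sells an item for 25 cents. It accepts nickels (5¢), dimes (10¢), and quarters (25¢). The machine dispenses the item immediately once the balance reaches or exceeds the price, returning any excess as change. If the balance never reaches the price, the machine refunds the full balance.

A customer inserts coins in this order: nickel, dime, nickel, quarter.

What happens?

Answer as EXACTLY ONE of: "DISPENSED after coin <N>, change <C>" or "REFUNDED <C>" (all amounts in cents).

Price: 25¢
Coin 1 (nickel, 5¢): balance = 5¢
Coin 2 (dime, 10¢): balance = 15¢
Coin 3 (nickel, 5¢): balance = 20¢
Coin 4 (quarter, 25¢): balance = 45¢
  → balance >= price → DISPENSE, change = 45 - 25 = 20¢

Answer: DISPENSED after coin 4, change 20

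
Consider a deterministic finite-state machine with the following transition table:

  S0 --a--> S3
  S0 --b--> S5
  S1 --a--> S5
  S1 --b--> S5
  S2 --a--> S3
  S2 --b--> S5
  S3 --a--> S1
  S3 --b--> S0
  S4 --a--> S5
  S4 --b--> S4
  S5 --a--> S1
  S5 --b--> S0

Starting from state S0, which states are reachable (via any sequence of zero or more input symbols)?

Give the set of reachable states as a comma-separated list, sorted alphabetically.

BFS from S0:
  visit S0: S0--a-->S3 (new), S0--b-->S5 (new)
  visit S3: S3--a-->S1 (new), S3--b-->S0 (seen)
  visit S5: S5--a-->S1 (seen), S5--b-->S0 (seen)
  visit S1: S1--a-->S5 (seen), S1--b-->S5 (seen)

Answer: S0, S1, S3, S5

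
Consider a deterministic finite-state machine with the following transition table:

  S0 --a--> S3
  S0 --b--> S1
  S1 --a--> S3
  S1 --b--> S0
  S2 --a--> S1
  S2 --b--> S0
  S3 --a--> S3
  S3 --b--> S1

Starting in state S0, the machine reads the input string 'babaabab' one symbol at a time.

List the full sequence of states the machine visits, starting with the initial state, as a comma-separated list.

Start: S0
  read 'b': S0 --b--> S1
  read 'a': S1 --a--> S3
  read 'b': S3 --b--> S1
  read 'a': S1 --a--> S3
  read 'a': S3 --a--> S3
  read 'b': S3 --b--> S1
  read 'a': S1 --a--> S3
  read 'b': S3 --b--> S1

Answer: S0, S1, S3, S1, S3, S3, S1, S3, S1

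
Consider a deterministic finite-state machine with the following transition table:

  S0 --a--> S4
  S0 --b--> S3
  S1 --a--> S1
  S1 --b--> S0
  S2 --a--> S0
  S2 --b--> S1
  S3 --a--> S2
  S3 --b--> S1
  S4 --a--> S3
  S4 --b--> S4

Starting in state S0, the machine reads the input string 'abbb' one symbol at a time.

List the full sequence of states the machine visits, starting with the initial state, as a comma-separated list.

Answer: S0, S4, S4, S4, S4

Derivation:
Start: S0
  read 'a': S0 --a--> S4
  read 'b': S4 --b--> S4
  read 'b': S4 --b--> S4
  read 'b': S4 --b--> S4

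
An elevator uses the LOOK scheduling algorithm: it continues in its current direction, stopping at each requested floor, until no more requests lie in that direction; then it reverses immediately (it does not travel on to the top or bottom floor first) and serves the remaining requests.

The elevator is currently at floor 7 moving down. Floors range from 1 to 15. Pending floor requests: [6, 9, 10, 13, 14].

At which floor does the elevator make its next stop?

Current floor: 7, direction: down
Requests above: [9, 10, 13, 14]
Requests below: [6]
Moving down and requests lie below → nearest below is max([6]) = 6

Answer: 6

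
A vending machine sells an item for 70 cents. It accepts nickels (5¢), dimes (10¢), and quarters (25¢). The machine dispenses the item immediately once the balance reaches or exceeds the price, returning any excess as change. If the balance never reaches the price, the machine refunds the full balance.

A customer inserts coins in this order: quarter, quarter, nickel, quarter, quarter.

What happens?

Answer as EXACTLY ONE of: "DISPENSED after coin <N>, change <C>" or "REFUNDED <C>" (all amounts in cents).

Price: 70¢
Coin 1 (quarter, 25¢): balance = 25¢
Coin 2 (quarter, 25¢): balance = 50¢
Coin 3 (nickel, 5¢): balance = 55¢
Coin 4 (quarter, 25¢): balance = 80¢
  → balance >= price → DISPENSE, change = 80 - 70 = 10¢

Answer: DISPENSED after coin 4, change 10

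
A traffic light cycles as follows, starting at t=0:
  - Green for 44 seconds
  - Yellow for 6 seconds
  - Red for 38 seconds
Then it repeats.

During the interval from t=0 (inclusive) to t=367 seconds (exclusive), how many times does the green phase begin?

Cycle = 44+6+38 = 88s
green phase starts at t = k*88 + 0 for k=0,1,2,...
Need k*88+0 < 367 → k < 4.170
k ∈ {0, ..., 4} → 5 starts

Answer: 5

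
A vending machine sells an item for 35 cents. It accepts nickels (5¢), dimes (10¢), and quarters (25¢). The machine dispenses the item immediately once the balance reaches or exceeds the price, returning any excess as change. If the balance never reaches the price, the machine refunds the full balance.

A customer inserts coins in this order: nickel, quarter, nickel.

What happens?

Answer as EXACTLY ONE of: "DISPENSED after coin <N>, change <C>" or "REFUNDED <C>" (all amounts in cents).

Price: 35¢
Coin 1 (nickel, 5¢): balance = 5¢
Coin 2 (quarter, 25¢): balance = 30¢
Coin 3 (nickel, 5¢): balance = 35¢
  → balance >= price → DISPENSE, change = 35 - 35 = 0¢

Answer: DISPENSED after coin 3, change 0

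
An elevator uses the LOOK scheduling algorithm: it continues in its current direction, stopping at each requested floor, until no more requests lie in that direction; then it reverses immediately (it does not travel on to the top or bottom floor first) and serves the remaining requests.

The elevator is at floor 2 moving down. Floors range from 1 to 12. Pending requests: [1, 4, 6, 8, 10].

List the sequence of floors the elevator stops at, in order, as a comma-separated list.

Answer: 1, 4, 6, 8, 10

Derivation:
Current: 2, moving DOWN
Serve below first (descending): [1]
Then reverse, serve above (ascending): [4, 6, 8, 10]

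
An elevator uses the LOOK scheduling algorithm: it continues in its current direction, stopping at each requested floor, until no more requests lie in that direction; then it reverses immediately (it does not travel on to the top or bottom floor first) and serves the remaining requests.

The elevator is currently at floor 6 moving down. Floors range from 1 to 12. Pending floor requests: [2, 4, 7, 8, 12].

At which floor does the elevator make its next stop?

Answer: 4

Derivation:
Current floor: 6, direction: down
Requests above: [7, 8, 12]
Requests below: [2, 4]
Moving down and requests lie below → nearest below is max([2, 4]) = 4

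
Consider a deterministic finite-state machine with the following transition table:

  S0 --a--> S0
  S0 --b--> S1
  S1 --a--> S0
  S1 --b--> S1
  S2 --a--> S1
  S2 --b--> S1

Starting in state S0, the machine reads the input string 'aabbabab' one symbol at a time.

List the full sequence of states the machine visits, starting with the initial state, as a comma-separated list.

Start: S0
  read 'a': S0 --a--> S0
  read 'a': S0 --a--> S0
  read 'b': S0 --b--> S1
  read 'b': S1 --b--> S1
  read 'a': S1 --a--> S0
  read 'b': S0 --b--> S1
  read 'a': S1 --a--> S0
  read 'b': S0 --b--> S1

Answer: S0, S0, S0, S1, S1, S0, S1, S0, S1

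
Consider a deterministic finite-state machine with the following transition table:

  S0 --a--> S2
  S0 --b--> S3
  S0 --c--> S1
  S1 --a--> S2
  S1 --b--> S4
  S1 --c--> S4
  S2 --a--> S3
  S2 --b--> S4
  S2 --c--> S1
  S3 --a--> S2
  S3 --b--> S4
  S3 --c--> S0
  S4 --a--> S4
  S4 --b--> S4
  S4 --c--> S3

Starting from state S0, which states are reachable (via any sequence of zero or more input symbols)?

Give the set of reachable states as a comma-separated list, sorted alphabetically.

BFS from S0:
  visit S0: S0--a-->S2 (new), S0--b-->S3 (new), S0--c-->S1 (new)
  visit S2: S2--a-->S3 (seen), S2--b-->S4 (new), S2--c-->S1 (seen)
  visit S3: S3--a-->S2 (seen), S3--b-->S4 (seen), S3--c-->S0 (seen)
  visit S1: S1--a-->S2 (seen), S1--b-->S4 (seen), S1--c-->S4 (seen)
  visit S4: S4--a-->S4 (seen), S4--b-->S4 (seen), S4--c-->S3 (seen)

Answer: S0, S1, S2, S3, S4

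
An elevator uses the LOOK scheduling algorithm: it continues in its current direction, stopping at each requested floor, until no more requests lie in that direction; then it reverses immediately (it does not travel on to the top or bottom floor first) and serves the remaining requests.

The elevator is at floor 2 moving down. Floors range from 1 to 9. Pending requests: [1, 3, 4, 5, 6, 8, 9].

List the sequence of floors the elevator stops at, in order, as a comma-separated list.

Answer: 1, 3, 4, 5, 6, 8, 9

Derivation:
Current: 2, moving DOWN
Serve below first (descending): [1]
Then reverse, serve above (ascending): [3, 4, 5, 6, 8, 9]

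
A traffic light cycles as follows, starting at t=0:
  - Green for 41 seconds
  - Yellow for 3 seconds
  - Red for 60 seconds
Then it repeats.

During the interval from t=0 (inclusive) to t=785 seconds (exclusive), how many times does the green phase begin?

Cycle = 41+3+60 = 104s
green phase starts at t = k*104 + 0 for k=0,1,2,...
Need k*104+0 < 785 → k < 7.548
k ∈ {0, ..., 7} → 8 starts

Answer: 8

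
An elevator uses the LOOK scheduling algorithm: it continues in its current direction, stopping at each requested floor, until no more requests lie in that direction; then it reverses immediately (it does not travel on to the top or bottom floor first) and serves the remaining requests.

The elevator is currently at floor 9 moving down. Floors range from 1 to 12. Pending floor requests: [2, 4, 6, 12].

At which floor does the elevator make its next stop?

Answer: 6

Derivation:
Current floor: 9, direction: down
Requests above: [12]
Requests below: [2, 4, 6]
Moving down and requests lie below → nearest below is max([2, 4, 6]) = 6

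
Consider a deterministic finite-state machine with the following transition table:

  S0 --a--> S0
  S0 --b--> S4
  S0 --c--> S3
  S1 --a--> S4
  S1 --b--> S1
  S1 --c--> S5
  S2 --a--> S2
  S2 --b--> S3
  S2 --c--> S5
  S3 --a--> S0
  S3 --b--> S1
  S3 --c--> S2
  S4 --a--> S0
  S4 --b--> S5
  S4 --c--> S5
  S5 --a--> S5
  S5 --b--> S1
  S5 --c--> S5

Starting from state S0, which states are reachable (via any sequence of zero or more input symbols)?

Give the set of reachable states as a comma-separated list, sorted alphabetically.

Answer: S0, S1, S2, S3, S4, S5

Derivation:
BFS from S0:
  visit S0: S0--a-->S0 (seen), S0--b-->S4 (new), S0--c-->S3 (new)
  visit S4: S4--a-->S0 (seen), S4--b-->S5 (new), S4--c-->S5 (seen)
  visit S3: S3--a-->S0 (seen), S3--b-->S1 (new), S3--c-->S2 (new)
  visit S5: S5--a-->S5 (seen), S5--b-->S1 (seen), S5--c-->S5 (seen)
  visit S1: S1--a-->S4 (seen), S1--b-->S1 (seen), S1--c-->S5 (seen)
  visit S2: S2--a-->S2 (seen), S2--b-->S3 (seen), S2--c-->S5 (seen)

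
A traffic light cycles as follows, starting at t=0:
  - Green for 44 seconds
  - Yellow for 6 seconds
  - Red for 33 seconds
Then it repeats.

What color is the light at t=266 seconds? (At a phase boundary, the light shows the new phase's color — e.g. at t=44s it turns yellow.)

Answer: green

Derivation:
Cycle length = 44 + 6 + 33 = 83s
t = 266, phase_t = 266 mod 83 = 17
17 < 44 (green end) → GREEN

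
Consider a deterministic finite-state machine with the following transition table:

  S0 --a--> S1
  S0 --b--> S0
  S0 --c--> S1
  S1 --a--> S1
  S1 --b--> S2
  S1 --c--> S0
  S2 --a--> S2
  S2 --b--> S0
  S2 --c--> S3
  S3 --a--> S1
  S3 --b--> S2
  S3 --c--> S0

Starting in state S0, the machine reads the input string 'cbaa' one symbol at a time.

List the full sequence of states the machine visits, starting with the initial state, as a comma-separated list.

Answer: S0, S1, S2, S2, S2

Derivation:
Start: S0
  read 'c': S0 --c--> S1
  read 'b': S1 --b--> S2
  read 'a': S2 --a--> S2
  read 'a': S2 --a--> S2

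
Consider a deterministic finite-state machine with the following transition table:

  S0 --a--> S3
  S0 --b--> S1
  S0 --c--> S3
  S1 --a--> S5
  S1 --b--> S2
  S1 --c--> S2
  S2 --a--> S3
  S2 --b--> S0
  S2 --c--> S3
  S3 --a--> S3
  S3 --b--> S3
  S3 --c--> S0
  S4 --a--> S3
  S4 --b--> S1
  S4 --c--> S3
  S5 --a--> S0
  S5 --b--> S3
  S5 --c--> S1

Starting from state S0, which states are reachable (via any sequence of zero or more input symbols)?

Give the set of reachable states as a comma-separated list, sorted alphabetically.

BFS from S0:
  visit S0: S0--a-->S3 (new), S0--b-->S1 (new), S0--c-->S3 (seen)
  visit S3: S3--a-->S3 (seen), S3--b-->S3 (seen), S3--c-->S0 (seen)
  visit S1: S1--a-->S5 (new), S1--b-->S2 (new), S1--c-->S2 (seen)
  visit S5: S5--a-->S0 (seen), S5--b-->S3 (seen), S5--c-->S1 (seen)
  visit S2: S2--a-->S3 (seen), S2--b-->S0 (seen), S2--c-->S3 (seen)

Answer: S0, S1, S2, S3, S5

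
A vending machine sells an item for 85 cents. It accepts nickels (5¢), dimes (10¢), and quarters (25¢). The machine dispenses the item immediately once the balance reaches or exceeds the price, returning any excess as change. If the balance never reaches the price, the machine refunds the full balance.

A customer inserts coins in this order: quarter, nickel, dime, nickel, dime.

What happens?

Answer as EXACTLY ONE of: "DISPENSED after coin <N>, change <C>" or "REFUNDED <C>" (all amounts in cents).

Price: 85¢
Coin 1 (quarter, 25¢): balance = 25¢
Coin 2 (nickel, 5¢): balance = 30¢
Coin 3 (dime, 10¢): balance = 40¢
Coin 4 (nickel, 5¢): balance = 45¢
Coin 5 (dime, 10¢): balance = 55¢
All coins inserted, balance 55¢ < price 85¢ → REFUND 55¢

Answer: REFUNDED 55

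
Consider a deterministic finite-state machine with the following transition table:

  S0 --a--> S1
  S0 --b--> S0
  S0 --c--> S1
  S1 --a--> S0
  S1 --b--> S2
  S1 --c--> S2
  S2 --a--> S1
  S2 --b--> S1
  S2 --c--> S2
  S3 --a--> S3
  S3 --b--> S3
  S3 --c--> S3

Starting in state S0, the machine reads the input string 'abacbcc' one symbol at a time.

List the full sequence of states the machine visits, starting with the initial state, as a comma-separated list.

Start: S0
  read 'a': S0 --a--> S1
  read 'b': S1 --b--> S2
  read 'a': S2 --a--> S1
  read 'c': S1 --c--> S2
  read 'b': S2 --b--> S1
  read 'c': S1 --c--> S2
  read 'c': S2 --c--> S2

Answer: S0, S1, S2, S1, S2, S1, S2, S2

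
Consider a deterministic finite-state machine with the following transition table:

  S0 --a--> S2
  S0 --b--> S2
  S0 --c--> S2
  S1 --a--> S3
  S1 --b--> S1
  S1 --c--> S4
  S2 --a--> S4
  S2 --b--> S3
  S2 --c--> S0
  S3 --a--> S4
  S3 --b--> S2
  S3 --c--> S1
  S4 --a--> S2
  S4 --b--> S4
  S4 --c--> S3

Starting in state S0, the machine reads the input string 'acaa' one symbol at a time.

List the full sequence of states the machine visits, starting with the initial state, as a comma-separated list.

Answer: S0, S2, S0, S2, S4

Derivation:
Start: S0
  read 'a': S0 --a--> S2
  read 'c': S2 --c--> S0
  read 'a': S0 --a--> S2
  read 'a': S2 --a--> S4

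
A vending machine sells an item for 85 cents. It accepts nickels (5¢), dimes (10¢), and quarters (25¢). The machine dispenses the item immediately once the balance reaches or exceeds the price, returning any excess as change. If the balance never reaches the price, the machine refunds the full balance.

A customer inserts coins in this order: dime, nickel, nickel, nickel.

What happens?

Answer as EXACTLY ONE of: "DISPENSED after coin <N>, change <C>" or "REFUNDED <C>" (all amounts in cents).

Price: 85¢
Coin 1 (dime, 10¢): balance = 10¢
Coin 2 (nickel, 5¢): balance = 15¢
Coin 3 (nickel, 5¢): balance = 20¢
Coin 4 (nickel, 5¢): balance = 25¢
All coins inserted, balance 25¢ < price 85¢ → REFUND 25¢

Answer: REFUNDED 25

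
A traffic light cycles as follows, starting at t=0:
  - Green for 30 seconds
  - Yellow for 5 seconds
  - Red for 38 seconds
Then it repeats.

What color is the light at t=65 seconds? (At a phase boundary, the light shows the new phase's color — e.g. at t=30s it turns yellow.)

Answer: red

Derivation:
Cycle length = 30 + 5 + 38 = 73s
t = 65, phase_t = 65 mod 73 = 65
65 >= 35 → RED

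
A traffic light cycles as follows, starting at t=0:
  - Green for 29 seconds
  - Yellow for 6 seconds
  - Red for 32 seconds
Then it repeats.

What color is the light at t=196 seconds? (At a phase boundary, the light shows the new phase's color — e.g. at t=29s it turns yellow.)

Cycle length = 29 + 6 + 32 = 67s
t = 196, phase_t = 196 mod 67 = 62
62 >= 35 → RED

Answer: red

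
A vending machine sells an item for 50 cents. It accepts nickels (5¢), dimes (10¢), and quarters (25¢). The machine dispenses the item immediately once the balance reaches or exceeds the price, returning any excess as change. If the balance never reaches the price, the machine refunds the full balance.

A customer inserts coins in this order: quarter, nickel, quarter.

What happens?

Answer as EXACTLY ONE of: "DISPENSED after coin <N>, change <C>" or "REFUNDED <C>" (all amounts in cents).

Answer: DISPENSED after coin 3, change 5

Derivation:
Price: 50¢
Coin 1 (quarter, 25¢): balance = 25¢
Coin 2 (nickel, 5¢): balance = 30¢
Coin 3 (quarter, 25¢): balance = 55¢
  → balance >= price → DISPENSE, change = 55 - 50 = 5¢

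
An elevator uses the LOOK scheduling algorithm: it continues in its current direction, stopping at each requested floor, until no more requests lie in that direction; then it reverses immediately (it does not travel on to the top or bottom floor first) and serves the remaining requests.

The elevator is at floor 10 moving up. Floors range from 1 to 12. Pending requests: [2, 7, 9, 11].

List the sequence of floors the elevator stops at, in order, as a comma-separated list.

Current: 10, moving UP
Serve above first (ascending): [11]
Then reverse, serve below (descending): [9, 7, 2]

Answer: 11, 9, 7, 2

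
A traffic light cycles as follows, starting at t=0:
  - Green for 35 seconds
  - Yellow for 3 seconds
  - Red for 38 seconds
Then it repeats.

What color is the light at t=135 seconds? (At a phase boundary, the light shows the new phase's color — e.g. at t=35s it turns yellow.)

Answer: red

Derivation:
Cycle length = 35 + 3 + 38 = 76s
t = 135, phase_t = 135 mod 76 = 59
59 >= 38 → RED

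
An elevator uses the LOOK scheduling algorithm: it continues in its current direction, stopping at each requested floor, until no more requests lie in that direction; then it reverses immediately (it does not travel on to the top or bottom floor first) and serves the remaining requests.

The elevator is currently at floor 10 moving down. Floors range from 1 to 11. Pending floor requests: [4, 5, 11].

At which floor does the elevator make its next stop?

Answer: 5

Derivation:
Current floor: 10, direction: down
Requests above: [11]
Requests below: [4, 5]
Moving down and requests lie below → nearest below is max([4, 5]) = 5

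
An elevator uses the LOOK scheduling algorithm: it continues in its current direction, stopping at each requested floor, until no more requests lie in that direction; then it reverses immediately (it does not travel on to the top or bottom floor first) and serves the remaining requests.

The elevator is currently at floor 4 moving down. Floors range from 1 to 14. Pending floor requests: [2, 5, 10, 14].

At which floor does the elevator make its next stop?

Current floor: 4, direction: down
Requests above: [5, 10, 14]
Requests below: [2]
Moving down and requests lie below → nearest below is max([2]) = 2

Answer: 2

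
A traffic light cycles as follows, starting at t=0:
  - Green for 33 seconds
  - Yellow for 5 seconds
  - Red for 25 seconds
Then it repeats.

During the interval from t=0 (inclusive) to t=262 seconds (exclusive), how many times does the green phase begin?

Answer: 5

Derivation:
Cycle = 33+5+25 = 63s
green phase starts at t = k*63 + 0 for k=0,1,2,...
Need k*63+0 < 262 → k < 4.159
k ∈ {0, ..., 4} → 5 starts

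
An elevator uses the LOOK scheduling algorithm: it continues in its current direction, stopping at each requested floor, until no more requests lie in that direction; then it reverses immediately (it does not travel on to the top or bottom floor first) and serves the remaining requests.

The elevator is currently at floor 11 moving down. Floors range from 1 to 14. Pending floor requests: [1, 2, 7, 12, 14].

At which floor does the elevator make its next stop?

Answer: 7

Derivation:
Current floor: 11, direction: down
Requests above: [12, 14]
Requests below: [1, 2, 7]
Moving down and requests lie below → nearest below is max([1, 2, 7]) = 7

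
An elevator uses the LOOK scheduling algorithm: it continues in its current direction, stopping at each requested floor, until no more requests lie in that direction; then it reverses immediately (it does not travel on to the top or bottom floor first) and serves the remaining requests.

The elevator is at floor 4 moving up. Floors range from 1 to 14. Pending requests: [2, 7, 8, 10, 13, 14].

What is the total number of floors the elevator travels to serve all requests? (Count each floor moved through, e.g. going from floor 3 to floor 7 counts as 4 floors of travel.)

Start at floor 4 moving up, LOOK stop order: [7, 8, 10, 13, 14, 2]
  4 → 7: |7-4| = 3, total = 3
  7 → 8: |8-7| = 1, total = 4
  8 → 10: |10-8| = 2, total = 6
  10 → 13: |13-10| = 3, total = 9
  13 → 14: |14-13| = 1, total = 10
  14 → 2: |2-14| = 12, total = 22

Answer: 22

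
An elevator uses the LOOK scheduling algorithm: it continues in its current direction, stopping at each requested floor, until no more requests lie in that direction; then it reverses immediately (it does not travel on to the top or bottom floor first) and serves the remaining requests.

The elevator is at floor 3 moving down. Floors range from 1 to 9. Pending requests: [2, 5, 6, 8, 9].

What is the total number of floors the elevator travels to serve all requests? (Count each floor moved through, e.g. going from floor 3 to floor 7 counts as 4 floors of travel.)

Answer: 8

Derivation:
Start at floor 3 moving down, LOOK stop order: [2, 5, 6, 8, 9]
  3 → 2: |2-3| = 1, total = 1
  2 → 5: |5-2| = 3, total = 4
  5 → 6: |6-5| = 1, total = 5
  6 → 8: |8-6| = 2, total = 7
  8 → 9: |9-8| = 1, total = 8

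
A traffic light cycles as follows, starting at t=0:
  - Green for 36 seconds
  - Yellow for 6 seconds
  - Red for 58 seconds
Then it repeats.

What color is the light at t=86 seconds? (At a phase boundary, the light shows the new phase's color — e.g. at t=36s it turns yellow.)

Cycle length = 36 + 6 + 58 = 100s
t = 86, phase_t = 86 mod 100 = 86
86 >= 42 → RED

Answer: red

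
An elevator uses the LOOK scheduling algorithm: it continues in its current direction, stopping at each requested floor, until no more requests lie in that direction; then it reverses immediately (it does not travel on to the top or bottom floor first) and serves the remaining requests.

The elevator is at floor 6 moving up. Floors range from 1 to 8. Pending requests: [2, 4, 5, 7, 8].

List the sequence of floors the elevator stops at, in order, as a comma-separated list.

Current: 6, moving UP
Serve above first (ascending): [7, 8]
Then reverse, serve below (descending): [5, 4, 2]

Answer: 7, 8, 5, 4, 2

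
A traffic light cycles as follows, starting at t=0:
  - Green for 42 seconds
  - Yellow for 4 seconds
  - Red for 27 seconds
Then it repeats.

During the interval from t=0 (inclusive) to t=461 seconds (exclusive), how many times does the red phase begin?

Cycle = 42+4+27 = 73s
red phase starts at t = k*73 + 46 for k=0,1,2,...
Need k*73+46 < 461 → k < 5.685
k ∈ {0, ..., 5} → 6 starts

Answer: 6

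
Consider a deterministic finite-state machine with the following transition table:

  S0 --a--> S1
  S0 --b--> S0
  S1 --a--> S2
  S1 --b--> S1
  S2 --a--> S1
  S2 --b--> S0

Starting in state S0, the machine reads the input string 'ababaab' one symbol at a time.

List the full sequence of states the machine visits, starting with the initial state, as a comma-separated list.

Start: S0
  read 'a': S0 --a--> S1
  read 'b': S1 --b--> S1
  read 'a': S1 --a--> S2
  read 'b': S2 --b--> S0
  read 'a': S0 --a--> S1
  read 'a': S1 --a--> S2
  read 'b': S2 --b--> S0

Answer: S0, S1, S1, S2, S0, S1, S2, S0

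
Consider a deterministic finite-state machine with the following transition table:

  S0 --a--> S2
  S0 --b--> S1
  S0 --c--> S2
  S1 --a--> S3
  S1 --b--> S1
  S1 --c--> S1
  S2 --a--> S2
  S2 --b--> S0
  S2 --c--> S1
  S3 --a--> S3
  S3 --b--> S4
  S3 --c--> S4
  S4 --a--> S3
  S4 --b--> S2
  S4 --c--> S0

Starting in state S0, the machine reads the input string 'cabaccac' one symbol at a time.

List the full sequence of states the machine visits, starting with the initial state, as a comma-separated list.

Answer: S0, S2, S2, S0, S2, S1, S1, S3, S4

Derivation:
Start: S0
  read 'c': S0 --c--> S2
  read 'a': S2 --a--> S2
  read 'b': S2 --b--> S0
  read 'a': S0 --a--> S2
  read 'c': S2 --c--> S1
  read 'c': S1 --c--> S1
  read 'a': S1 --a--> S3
  read 'c': S3 --c--> S4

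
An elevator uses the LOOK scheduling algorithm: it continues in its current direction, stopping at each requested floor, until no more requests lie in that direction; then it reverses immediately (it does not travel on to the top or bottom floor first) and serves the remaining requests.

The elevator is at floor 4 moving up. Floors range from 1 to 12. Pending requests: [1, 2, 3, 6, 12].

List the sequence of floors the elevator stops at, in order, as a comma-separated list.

Current: 4, moving UP
Serve above first (ascending): [6, 12]
Then reverse, serve below (descending): [3, 2, 1]

Answer: 6, 12, 3, 2, 1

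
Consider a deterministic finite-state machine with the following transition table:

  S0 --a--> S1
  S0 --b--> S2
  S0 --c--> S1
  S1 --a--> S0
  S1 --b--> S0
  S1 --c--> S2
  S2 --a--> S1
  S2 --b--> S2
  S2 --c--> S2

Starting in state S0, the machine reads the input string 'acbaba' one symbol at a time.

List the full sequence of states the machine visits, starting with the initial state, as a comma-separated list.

Answer: S0, S1, S2, S2, S1, S0, S1

Derivation:
Start: S0
  read 'a': S0 --a--> S1
  read 'c': S1 --c--> S2
  read 'b': S2 --b--> S2
  read 'a': S2 --a--> S1
  read 'b': S1 --b--> S0
  read 'a': S0 --a--> S1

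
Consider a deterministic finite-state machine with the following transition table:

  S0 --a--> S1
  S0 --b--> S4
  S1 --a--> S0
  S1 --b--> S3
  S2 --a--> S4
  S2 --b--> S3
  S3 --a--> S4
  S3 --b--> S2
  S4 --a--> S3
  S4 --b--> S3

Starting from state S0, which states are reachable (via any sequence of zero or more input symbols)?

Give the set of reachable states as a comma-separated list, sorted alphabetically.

BFS from S0:
  visit S0: S0--a-->S1 (new), S0--b-->S4 (new)
  visit S1: S1--a-->S0 (seen), S1--b-->S3 (new)
  visit S4: S4--a-->S3 (seen), S4--b-->S3 (seen)
  visit S3: S3--a-->S4 (seen), S3--b-->S2 (new)
  visit S2: S2--a-->S4 (seen), S2--b-->S3 (seen)

Answer: S0, S1, S2, S3, S4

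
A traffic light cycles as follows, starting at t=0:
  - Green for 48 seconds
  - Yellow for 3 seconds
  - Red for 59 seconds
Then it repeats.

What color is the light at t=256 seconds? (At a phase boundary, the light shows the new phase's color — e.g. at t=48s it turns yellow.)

Cycle length = 48 + 3 + 59 = 110s
t = 256, phase_t = 256 mod 110 = 36
36 < 48 (green end) → GREEN

Answer: green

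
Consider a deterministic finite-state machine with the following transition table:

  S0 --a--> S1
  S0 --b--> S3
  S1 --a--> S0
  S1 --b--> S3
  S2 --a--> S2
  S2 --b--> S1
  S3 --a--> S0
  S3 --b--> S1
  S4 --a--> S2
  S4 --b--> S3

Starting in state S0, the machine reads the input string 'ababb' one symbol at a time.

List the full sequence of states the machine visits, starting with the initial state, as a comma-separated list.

Start: S0
  read 'a': S0 --a--> S1
  read 'b': S1 --b--> S3
  read 'a': S3 --a--> S0
  read 'b': S0 --b--> S3
  read 'b': S3 --b--> S1

Answer: S0, S1, S3, S0, S3, S1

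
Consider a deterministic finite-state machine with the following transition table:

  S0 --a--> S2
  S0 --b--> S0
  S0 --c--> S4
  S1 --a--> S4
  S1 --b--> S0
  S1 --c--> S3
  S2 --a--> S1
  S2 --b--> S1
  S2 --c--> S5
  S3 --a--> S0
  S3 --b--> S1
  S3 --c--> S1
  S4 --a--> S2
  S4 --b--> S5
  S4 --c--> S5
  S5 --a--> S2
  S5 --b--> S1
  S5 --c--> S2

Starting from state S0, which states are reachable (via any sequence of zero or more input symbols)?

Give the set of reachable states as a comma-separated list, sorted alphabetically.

BFS from S0:
  visit S0: S0--a-->S2 (new), S0--b-->S0 (seen), S0--c-->S4 (new)
  visit S2: S2--a-->S1 (new), S2--b-->S1 (seen), S2--c-->S5 (new)
  visit S4: S4--a-->S2 (seen), S4--b-->S5 (seen), S4--c-->S5 (seen)
  visit S1: S1--a-->S4 (seen), S1--b-->S0 (seen), S1--c-->S3 (new)
  visit S5: S5--a-->S2 (seen), S5--b-->S1 (seen), S5--c-->S2 (seen)
  visit S3: S3--a-->S0 (seen), S3--b-->S1 (seen), S3--c-->S1 (seen)

Answer: S0, S1, S2, S3, S4, S5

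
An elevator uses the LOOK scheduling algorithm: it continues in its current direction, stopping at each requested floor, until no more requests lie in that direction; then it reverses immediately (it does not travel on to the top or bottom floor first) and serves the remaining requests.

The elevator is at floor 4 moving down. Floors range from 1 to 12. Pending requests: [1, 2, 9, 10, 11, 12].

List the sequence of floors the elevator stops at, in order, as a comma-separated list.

Current: 4, moving DOWN
Serve below first (descending): [2, 1]
Then reverse, serve above (ascending): [9, 10, 11, 12]

Answer: 2, 1, 9, 10, 11, 12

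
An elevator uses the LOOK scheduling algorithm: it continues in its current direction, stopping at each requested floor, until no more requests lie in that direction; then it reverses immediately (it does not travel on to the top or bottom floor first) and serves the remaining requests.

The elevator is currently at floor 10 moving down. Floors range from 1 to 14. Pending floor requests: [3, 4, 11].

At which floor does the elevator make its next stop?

Current floor: 10, direction: down
Requests above: [11]
Requests below: [3, 4]
Moving down and requests lie below → nearest below is max([3, 4]) = 4

Answer: 4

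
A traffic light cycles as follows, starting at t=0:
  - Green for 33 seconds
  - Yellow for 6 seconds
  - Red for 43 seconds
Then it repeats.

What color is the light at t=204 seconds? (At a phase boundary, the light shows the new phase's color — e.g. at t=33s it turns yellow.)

Answer: red

Derivation:
Cycle length = 33 + 6 + 43 = 82s
t = 204, phase_t = 204 mod 82 = 40
40 >= 39 → RED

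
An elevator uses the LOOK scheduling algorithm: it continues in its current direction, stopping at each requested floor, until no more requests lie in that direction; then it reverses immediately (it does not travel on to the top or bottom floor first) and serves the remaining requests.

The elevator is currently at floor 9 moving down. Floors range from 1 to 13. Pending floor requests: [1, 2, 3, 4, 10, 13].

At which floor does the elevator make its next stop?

Answer: 4

Derivation:
Current floor: 9, direction: down
Requests above: [10, 13]
Requests below: [1, 2, 3, 4]
Moving down and requests lie below → nearest below is max([1, 2, 3, 4]) = 4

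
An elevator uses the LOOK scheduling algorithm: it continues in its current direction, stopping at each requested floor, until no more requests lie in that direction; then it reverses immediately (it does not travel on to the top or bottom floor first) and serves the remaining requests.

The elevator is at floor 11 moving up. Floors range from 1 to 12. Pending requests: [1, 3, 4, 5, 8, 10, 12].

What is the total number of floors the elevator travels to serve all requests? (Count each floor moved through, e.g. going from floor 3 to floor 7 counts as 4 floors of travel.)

Start at floor 11 moving up, LOOK stop order: [12, 10, 8, 5, 4, 3, 1]
  11 → 12: |12-11| = 1, total = 1
  12 → 10: |10-12| = 2, total = 3
  10 → 8: |8-10| = 2, total = 5
  8 → 5: |5-8| = 3, total = 8
  5 → 4: |4-5| = 1, total = 9
  4 → 3: |3-4| = 1, total = 10
  3 → 1: |1-3| = 2, total = 12

Answer: 12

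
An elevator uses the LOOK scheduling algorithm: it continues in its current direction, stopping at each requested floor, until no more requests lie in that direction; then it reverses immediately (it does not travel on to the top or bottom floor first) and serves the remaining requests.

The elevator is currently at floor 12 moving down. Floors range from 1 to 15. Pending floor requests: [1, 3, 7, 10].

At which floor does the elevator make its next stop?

Current floor: 12, direction: down
Requests above: []
Requests below: [1, 3, 7, 10]
Moving down and requests lie below → nearest below is max([1, 3, 7, 10]) = 10

Answer: 10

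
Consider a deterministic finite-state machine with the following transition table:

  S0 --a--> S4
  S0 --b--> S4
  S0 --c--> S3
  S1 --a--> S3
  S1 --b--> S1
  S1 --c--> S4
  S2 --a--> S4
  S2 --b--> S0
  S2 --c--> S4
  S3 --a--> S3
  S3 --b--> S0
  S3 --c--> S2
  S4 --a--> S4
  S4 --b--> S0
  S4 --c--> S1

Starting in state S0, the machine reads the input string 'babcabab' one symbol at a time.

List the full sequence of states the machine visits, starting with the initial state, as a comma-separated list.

Start: S0
  read 'b': S0 --b--> S4
  read 'a': S4 --a--> S4
  read 'b': S4 --b--> S0
  read 'c': S0 --c--> S3
  read 'a': S3 --a--> S3
  read 'b': S3 --b--> S0
  read 'a': S0 --a--> S4
  read 'b': S4 --b--> S0

Answer: S0, S4, S4, S0, S3, S3, S0, S4, S0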